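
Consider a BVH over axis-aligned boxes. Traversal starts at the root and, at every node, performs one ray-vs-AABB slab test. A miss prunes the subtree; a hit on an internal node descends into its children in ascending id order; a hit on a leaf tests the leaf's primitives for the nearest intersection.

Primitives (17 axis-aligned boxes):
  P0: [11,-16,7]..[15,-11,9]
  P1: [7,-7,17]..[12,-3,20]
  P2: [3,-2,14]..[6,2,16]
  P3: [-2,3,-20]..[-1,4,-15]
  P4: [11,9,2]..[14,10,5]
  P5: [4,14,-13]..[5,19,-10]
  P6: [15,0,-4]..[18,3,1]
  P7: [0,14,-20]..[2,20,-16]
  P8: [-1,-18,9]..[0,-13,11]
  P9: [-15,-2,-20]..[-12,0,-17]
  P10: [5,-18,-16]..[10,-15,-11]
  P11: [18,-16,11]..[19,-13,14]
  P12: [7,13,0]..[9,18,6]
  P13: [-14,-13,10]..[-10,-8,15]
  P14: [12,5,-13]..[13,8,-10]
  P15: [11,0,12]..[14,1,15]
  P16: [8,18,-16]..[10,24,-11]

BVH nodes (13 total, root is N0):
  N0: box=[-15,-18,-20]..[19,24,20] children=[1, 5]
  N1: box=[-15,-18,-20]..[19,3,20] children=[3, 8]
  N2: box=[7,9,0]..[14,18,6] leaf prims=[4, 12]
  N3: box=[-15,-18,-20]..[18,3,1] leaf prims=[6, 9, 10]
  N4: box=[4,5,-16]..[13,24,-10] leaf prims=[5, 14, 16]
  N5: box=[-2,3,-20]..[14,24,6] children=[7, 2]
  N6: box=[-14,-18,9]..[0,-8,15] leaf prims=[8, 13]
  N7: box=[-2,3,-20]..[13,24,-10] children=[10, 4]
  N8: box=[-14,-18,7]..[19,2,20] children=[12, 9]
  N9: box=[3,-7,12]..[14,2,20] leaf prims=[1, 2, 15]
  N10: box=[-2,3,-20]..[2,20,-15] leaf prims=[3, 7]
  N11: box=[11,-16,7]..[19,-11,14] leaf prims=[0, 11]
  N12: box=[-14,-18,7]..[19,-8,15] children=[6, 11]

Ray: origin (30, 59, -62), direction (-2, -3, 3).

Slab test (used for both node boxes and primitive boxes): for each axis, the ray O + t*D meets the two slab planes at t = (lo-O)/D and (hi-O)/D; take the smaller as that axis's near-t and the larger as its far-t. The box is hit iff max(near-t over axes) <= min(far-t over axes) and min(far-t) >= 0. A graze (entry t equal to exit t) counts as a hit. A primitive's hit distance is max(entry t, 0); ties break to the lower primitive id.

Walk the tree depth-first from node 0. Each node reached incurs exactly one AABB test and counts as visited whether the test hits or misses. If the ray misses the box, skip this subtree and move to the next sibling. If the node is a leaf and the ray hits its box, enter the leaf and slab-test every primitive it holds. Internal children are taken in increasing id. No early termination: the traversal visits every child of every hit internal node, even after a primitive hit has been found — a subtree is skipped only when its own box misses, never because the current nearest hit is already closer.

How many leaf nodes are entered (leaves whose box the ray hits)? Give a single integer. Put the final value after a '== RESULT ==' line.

Trace the traversal:
N0 x:[11/2,45/2] y:[35/3,77/3] z:[14,82/3] -> hit [14,45/2], descend [1, 5]
  N1 x:[11/2,45/2] y:[56/3,77/3] z:[14,82/3] -> hit [56/3,45/2], descend [3, 8]
    N3 x:[6,45/2] y:[56/3,77/3] z:[14,21] -> hit [56/3,21] leaf, test {P6(miss), P9(miss), P10(miss)}
    N8 x:[11/2,22] y:[19,77/3] z:[23,82/3] -> miss, prune
  N5 x:[8,16] y:[35/3,56/3] z:[14,68/3] -> hit [14,16], descend [2, 7]
    N2 x:[8,23/2] y:[41/3,50/3] z:[62/3,68/3] -> miss, prune
    N7 x:[17/2,16] y:[35/3,56/3] z:[14,52/3] -> hit [14,16], descend [4, 10]
      N4 x:[17/2,13] y:[35/3,18] z:[46/3,52/3] -> miss, prune
      N10 x:[14,16] y:[13,56/3] z:[14,47/3] -> hit [14,47/3] leaf, test {P3(miss), P7@t=14}

9 AABB tests over nodes [0, 1, 3, 8, 5, 2, 7, 4, 10]; 2 leaves entered; closest P7.

== RESULT ==
2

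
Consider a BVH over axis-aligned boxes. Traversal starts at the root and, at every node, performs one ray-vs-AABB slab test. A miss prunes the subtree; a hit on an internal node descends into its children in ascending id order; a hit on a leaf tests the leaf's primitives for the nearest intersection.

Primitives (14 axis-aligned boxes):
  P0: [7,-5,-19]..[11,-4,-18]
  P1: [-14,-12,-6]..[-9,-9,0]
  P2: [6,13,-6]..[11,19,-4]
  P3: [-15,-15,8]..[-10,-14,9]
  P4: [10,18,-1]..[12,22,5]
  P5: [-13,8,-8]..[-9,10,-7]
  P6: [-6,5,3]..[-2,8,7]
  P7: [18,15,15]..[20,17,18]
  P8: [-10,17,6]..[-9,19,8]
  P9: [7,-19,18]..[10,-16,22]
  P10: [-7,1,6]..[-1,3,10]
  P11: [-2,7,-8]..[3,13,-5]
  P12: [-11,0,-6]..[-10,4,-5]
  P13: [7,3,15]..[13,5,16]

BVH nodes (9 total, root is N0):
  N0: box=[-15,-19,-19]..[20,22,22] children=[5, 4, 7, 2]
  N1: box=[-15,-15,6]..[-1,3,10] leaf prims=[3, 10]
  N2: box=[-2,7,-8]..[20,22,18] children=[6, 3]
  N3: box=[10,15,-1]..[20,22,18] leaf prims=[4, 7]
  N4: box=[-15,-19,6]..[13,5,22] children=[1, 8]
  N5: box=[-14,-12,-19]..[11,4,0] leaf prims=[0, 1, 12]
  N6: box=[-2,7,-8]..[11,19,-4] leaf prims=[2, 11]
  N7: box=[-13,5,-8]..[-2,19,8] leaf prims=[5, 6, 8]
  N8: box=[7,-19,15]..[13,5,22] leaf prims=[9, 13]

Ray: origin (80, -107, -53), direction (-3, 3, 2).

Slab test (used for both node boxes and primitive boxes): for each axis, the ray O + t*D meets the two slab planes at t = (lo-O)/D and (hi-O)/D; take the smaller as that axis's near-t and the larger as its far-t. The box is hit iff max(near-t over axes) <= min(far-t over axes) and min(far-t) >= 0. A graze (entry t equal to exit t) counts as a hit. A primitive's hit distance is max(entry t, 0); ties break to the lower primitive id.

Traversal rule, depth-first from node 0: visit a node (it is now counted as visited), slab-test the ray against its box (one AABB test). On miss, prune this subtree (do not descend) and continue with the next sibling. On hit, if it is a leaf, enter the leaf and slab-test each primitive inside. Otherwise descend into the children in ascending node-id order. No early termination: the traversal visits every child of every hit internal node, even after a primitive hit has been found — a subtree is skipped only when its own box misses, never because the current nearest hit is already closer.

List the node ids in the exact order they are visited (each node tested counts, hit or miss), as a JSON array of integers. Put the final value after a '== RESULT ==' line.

Trace the traversal:
N0 x:[20,95/3] y:[88/3,43] z:[17,75/2] -> hit [88/3,95/3], descend [2, 4, 5, 7]
  N2 x:[20,82/3] y:[38,43] z:[45/2,71/2] -> miss, prune
  N4 x:[67/3,95/3] y:[88/3,112/3] z:[59/2,75/2] -> hit [59/2,95/3], descend [1, 8]
    N1 x:[27,95/3] y:[92/3,110/3] z:[59/2,63/2] -> hit [92/3,63/2] leaf, test {P3@t=92/3, P10(miss)}
    N8 x:[67/3,73/3] y:[88/3,112/3] z:[34,75/2] -> miss, prune
  N5 x:[23,94/3] y:[95/3,37] z:[17,53/2] -> miss, prune
  N7 x:[82/3,31] y:[112/3,42] z:[45/2,61/2] -> miss, prune

Summary -> nodes [0, 2, 4, 1, 8, 5, 7]; box-tests=7; leaf-entries=1; first=P3

== RESULT ==
[0, 2, 4, 1, 8, 5, 7]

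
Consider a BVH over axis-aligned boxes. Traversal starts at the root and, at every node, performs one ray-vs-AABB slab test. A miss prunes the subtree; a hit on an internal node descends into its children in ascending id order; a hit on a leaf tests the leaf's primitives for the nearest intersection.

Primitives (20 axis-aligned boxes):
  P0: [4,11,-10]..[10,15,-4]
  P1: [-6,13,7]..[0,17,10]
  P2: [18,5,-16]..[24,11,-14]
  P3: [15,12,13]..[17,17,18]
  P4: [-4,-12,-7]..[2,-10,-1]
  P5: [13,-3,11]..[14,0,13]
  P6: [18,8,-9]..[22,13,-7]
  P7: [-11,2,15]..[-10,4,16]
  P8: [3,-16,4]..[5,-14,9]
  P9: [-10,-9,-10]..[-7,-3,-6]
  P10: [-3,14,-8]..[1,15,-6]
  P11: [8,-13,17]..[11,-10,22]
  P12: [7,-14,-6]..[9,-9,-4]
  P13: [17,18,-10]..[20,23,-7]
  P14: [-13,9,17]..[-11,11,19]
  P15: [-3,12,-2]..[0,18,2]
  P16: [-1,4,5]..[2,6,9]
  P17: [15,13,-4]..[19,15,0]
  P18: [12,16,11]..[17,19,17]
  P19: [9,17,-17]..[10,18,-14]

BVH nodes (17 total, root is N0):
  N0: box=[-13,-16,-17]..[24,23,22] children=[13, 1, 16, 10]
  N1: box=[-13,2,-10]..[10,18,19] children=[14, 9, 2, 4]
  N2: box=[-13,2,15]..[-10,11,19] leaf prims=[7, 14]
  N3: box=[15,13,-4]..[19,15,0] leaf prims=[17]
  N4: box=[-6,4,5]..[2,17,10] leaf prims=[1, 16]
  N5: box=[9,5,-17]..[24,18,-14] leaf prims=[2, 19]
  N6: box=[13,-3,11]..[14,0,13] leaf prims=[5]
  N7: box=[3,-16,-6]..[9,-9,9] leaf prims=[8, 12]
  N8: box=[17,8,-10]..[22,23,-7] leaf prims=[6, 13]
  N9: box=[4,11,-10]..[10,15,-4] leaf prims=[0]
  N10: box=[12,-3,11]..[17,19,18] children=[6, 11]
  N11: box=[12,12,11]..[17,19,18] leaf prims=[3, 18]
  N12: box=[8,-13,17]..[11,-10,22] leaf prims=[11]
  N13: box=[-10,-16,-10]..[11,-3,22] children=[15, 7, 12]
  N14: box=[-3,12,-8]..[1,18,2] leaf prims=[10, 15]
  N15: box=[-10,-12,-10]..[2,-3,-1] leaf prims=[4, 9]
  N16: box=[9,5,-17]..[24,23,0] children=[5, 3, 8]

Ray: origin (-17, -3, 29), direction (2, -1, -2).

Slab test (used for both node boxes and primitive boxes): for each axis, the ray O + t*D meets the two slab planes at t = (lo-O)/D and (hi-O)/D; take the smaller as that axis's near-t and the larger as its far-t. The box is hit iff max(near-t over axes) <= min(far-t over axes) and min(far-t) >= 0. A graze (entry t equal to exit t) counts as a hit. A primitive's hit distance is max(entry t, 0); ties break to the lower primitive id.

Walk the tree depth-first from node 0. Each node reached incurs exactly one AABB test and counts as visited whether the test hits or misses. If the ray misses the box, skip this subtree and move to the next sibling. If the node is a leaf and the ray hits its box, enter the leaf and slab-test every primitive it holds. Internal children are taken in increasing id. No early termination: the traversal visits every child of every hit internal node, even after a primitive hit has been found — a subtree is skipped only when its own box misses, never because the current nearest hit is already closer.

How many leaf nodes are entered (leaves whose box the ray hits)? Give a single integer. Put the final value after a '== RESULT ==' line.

Traverse from the root:
N0 x:[2,41/2] y:[-26,13] z:[7/2,23] -> hit [7/2,13], descend [1, 10, 13, 16]
  N1 x:[2,27/2] y:[-21,-5] z:[5,39/2] -> miss, prune
  N10 x:[29/2,17] y:[-22,0] z:[11/2,9] -> miss, prune
  N13 x:[7/2,14] y:[0,13] z:[7/2,39/2] -> hit [7/2,13], descend [7, 12, 15]
    N7 x:[10,13] y:[6,13] z:[10,35/2] -> hit [10,13] leaf, test {P8@t=11, P12(miss)}
    N12 x:[25/2,14] y:[7,10] z:[7/2,6] -> miss, prune
    N15 x:[7/2,19/2] y:[0,9] z:[15,39/2] -> miss, prune
  N16 x:[13,41/2] y:[-26,-8] z:[29/2,23] -> miss, prune

Visited [0, 1, 10, 13, 7, 12, 15, 16]. Tests: 8 box, 1 leaf. Nearest: P8.

== RESULT ==
1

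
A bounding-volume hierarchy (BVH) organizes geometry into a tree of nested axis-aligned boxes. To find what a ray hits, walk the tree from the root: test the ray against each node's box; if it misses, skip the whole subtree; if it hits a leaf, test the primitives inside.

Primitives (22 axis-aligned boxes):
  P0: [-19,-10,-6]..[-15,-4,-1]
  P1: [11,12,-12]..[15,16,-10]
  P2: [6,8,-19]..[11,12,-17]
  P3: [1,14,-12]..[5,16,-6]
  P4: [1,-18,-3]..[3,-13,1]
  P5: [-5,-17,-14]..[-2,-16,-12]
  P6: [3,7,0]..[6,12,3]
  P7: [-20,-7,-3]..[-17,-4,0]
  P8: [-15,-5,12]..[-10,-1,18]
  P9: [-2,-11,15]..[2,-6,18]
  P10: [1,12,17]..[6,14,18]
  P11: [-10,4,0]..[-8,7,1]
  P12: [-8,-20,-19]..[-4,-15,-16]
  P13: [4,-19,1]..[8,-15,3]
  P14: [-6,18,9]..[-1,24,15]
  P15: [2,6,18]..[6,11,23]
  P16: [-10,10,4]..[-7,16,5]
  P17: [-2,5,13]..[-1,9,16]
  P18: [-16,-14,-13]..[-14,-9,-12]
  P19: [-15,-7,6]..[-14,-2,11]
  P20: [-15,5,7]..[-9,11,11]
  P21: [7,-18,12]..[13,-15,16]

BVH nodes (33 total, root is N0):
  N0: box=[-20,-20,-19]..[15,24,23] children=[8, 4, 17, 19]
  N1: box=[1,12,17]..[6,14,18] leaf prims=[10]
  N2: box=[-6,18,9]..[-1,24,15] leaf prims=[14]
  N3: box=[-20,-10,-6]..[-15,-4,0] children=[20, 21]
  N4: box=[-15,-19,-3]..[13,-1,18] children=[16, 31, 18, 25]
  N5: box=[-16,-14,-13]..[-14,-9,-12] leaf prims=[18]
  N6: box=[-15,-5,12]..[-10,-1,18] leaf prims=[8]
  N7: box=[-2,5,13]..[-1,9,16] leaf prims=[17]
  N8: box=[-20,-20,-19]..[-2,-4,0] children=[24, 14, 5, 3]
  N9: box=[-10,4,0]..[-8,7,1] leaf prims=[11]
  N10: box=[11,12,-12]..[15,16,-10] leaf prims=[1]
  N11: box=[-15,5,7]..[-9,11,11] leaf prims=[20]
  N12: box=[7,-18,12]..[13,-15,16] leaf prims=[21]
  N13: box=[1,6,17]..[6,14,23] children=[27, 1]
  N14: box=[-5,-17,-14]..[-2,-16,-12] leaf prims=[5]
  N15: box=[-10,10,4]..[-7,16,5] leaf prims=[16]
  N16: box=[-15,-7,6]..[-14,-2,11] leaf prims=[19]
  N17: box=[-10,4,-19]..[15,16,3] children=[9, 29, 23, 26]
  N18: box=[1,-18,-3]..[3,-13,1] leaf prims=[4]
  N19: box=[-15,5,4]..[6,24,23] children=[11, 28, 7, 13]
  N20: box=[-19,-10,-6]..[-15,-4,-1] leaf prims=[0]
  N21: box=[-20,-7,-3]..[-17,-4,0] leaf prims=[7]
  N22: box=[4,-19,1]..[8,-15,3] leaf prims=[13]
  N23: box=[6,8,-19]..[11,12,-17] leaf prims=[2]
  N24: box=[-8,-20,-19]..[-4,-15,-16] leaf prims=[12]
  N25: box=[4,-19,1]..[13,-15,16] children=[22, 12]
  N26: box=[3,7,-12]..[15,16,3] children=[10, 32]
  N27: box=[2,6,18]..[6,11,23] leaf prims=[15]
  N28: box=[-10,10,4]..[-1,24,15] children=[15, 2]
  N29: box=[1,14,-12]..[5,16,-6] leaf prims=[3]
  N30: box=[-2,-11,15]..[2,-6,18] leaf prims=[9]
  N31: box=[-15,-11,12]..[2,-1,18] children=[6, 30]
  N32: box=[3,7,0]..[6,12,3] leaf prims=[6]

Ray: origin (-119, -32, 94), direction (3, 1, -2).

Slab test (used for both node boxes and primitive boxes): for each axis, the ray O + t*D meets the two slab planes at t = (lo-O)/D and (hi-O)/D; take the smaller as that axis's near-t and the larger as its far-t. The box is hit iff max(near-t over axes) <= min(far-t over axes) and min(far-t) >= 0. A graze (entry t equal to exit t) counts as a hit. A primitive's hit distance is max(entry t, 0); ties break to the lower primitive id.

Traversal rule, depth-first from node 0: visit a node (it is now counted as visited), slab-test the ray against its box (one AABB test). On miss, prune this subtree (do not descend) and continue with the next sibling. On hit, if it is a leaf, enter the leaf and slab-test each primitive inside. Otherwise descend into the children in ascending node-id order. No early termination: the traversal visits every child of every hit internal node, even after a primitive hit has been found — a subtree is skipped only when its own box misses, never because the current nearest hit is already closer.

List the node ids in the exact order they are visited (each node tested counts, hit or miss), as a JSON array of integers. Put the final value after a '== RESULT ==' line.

Walk:
N0 x:[33,134/3] y:[12,56] z:[71/2,113/2] -> hit [71/2,134/3], descend [4, 8, 17, 19]
  N4 x:[104/3,44] y:[13,31] z:[38,97/2] -> miss, prune
  N8 x:[33,39] y:[12,28] z:[47,113/2] -> miss, prune
  N17 x:[109/3,134/3] y:[36,48] z:[91/2,113/2] -> miss, prune
  N19 x:[104/3,125/3] y:[37,56] z:[71/2,45] -> hit [37,125/3], descend [7, 11, 13, 28]
    N7 x:[39,118/3] y:[37,41] z:[39,81/2] -> hit [39,118/3] leaf, test {P17@t=39}
    N11 x:[104/3,110/3] y:[37,43] z:[83/2,87/2] -> miss, prune
    N13 x:[40,125/3] y:[38,46] z:[71/2,77/2] -> miss, prune
    N28 x:[109/3,118/3] y:[42,56] z:[79/2,45] -> miss, prune

9 AABB tests over nodes [0, 4, 8, 17, 19, 7, 11, 13, 28]; 1 leaf entered; closest P17.

== RESULT ==
[0, 4, 8, 17, 19, 7, 11, 13, 28]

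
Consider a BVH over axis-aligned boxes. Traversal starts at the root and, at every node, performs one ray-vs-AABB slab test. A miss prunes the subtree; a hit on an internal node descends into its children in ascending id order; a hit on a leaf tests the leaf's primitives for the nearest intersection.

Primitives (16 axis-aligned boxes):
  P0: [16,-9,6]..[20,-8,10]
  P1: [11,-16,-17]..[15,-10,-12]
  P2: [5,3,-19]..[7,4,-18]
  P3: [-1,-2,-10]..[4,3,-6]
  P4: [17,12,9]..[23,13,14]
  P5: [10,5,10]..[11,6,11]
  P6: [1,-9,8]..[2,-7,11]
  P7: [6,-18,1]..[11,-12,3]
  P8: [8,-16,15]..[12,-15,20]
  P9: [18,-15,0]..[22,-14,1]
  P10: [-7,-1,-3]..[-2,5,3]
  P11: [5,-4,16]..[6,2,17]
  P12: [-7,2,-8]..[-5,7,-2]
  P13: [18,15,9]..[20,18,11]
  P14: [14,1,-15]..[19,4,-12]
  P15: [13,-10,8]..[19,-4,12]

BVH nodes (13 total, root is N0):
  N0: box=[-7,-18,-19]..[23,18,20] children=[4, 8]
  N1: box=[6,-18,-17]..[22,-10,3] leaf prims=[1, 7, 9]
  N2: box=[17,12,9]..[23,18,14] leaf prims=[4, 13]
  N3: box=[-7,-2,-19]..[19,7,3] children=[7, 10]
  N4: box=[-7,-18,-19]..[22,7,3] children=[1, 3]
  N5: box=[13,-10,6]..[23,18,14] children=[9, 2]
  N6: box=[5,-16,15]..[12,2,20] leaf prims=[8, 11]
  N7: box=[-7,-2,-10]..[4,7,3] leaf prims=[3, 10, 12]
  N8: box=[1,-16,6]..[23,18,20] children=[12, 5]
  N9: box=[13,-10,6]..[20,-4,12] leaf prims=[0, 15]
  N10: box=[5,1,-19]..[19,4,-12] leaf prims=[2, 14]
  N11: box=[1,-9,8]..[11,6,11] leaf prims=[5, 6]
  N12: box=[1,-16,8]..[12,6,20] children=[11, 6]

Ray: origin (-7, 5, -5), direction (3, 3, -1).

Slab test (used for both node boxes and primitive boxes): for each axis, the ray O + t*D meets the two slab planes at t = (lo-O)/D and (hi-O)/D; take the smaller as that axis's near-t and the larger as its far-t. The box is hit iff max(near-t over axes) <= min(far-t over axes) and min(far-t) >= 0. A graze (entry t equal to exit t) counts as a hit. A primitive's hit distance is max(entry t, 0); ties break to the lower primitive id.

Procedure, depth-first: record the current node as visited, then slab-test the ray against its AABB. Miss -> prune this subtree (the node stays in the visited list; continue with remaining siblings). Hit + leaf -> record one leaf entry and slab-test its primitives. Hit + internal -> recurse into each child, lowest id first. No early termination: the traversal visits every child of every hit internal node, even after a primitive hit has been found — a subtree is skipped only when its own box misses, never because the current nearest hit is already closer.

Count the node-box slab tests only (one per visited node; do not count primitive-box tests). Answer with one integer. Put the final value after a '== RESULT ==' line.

Traverse from the root:
N0 x:[0,10] y:[-23/3,13/3] z:[-25,14] -> hit [0,13/3], descend [4, 8]
  N4 x:[0,29/3] y:[-23/3,2/3] z:[-8,14] -> hit [0,2/3], descend [1, 3]
    N1 x:[13/3,29/3] y:[-23/3,-5] z:[-8,12] -> miss, prune
    N3 x:[0,26/3] y:[-7/3,2/3] z:[-8,14] -> hit [0,2/3], descend [7, 10]
      N7 x:[0,11/3] y:[-7/3,2/3] z:[-8,5] -> hit [0,2/3] leaf, test {P3(miss), P10(miss), P12@t=0}
      N10 x:[4,26/3] y:[-4/3,-1/3] z:[7,14] -> miss, prune
  N8 x:[8/3,10] y:[-7,13/3] z:[-25,-11] -> miss, prune

Summary -> nodes [0, 4, 1, 3, 7, 10, 8]; box-tests=7; leaf-entries=1; first=P12

== RESULT ==
7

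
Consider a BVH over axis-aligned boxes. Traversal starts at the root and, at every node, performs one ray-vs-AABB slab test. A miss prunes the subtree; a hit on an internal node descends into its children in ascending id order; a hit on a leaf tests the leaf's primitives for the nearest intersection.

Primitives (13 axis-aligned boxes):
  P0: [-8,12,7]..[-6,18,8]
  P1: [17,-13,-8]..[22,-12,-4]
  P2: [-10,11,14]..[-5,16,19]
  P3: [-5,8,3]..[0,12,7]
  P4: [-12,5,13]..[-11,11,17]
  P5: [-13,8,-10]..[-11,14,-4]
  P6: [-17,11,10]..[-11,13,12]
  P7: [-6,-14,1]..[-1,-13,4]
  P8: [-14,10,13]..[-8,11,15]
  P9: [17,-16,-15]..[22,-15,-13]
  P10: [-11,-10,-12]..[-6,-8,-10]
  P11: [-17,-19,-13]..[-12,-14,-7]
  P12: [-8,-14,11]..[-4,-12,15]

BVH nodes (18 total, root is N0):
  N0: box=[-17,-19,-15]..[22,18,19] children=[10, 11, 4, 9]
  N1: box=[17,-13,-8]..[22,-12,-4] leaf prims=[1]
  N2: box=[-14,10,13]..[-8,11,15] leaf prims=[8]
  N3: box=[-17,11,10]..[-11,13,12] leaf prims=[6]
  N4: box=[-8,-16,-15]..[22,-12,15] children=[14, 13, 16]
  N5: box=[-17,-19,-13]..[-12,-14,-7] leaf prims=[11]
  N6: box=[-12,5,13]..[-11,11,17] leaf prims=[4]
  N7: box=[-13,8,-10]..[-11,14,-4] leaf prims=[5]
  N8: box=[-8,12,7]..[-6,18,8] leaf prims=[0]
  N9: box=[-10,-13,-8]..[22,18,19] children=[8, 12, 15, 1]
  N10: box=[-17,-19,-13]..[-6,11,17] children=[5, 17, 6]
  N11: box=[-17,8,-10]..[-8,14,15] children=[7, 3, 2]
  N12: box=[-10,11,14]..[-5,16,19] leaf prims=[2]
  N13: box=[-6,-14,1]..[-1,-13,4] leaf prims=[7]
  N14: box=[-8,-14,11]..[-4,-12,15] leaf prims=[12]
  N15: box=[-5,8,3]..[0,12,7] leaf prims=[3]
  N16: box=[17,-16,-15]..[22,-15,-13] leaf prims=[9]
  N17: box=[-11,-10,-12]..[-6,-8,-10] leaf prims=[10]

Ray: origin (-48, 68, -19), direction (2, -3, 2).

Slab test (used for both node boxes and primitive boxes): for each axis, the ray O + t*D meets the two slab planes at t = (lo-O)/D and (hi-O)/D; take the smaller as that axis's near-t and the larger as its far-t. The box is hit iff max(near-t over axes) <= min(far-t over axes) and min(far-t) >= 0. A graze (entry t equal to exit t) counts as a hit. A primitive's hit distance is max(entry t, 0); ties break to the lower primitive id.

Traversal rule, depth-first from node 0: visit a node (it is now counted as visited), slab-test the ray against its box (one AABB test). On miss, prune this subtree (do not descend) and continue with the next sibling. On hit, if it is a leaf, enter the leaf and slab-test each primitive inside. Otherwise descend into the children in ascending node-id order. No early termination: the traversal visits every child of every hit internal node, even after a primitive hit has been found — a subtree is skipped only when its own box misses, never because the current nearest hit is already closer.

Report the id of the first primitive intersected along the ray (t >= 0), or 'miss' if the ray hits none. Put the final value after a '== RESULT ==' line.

Trace the traversal:
N0 x:[31/2,35] y:[50/3,29] z:[2,19] -> hit [50/3,19], descend [4, 9, 10, 11]
  N4 x:[20,35] y:[80/3,28] z:[2,17] -> miss, prune
  N9 x:[19,35] y:[50/3,27] z:[11/2,19] -> hit [19,19], descend [1, 8, 12, 15]
    N1 x:[65/2,35] y:[80/3,27] z:[11/2,15/2] -> miss, prune
    N8 x:[20,21] y:[50/3,56/3] z:[13,27/2] -> miss, prune
    N12 x:[19,43/2] y:[52/3,19] z:[33/2,19] -> hit [19,19] leaf, test {P2@t=19}
    N15 x:[43/2,24] y:[56/3,20] z:[11,13] -> miss, prune
  N10 x:[31/2,21] y:[19,29] z:[3,18] -> miss, prune
  N11 x:[31/2,20] y:[18,20] z:[9/2,17] -> miss, prune

Visited [0, 4, 9, 1, 8, 12, 15, 10, 11]. Tests: 9 box, 1 leaf. Nearest: P2.

== RESULT ==
2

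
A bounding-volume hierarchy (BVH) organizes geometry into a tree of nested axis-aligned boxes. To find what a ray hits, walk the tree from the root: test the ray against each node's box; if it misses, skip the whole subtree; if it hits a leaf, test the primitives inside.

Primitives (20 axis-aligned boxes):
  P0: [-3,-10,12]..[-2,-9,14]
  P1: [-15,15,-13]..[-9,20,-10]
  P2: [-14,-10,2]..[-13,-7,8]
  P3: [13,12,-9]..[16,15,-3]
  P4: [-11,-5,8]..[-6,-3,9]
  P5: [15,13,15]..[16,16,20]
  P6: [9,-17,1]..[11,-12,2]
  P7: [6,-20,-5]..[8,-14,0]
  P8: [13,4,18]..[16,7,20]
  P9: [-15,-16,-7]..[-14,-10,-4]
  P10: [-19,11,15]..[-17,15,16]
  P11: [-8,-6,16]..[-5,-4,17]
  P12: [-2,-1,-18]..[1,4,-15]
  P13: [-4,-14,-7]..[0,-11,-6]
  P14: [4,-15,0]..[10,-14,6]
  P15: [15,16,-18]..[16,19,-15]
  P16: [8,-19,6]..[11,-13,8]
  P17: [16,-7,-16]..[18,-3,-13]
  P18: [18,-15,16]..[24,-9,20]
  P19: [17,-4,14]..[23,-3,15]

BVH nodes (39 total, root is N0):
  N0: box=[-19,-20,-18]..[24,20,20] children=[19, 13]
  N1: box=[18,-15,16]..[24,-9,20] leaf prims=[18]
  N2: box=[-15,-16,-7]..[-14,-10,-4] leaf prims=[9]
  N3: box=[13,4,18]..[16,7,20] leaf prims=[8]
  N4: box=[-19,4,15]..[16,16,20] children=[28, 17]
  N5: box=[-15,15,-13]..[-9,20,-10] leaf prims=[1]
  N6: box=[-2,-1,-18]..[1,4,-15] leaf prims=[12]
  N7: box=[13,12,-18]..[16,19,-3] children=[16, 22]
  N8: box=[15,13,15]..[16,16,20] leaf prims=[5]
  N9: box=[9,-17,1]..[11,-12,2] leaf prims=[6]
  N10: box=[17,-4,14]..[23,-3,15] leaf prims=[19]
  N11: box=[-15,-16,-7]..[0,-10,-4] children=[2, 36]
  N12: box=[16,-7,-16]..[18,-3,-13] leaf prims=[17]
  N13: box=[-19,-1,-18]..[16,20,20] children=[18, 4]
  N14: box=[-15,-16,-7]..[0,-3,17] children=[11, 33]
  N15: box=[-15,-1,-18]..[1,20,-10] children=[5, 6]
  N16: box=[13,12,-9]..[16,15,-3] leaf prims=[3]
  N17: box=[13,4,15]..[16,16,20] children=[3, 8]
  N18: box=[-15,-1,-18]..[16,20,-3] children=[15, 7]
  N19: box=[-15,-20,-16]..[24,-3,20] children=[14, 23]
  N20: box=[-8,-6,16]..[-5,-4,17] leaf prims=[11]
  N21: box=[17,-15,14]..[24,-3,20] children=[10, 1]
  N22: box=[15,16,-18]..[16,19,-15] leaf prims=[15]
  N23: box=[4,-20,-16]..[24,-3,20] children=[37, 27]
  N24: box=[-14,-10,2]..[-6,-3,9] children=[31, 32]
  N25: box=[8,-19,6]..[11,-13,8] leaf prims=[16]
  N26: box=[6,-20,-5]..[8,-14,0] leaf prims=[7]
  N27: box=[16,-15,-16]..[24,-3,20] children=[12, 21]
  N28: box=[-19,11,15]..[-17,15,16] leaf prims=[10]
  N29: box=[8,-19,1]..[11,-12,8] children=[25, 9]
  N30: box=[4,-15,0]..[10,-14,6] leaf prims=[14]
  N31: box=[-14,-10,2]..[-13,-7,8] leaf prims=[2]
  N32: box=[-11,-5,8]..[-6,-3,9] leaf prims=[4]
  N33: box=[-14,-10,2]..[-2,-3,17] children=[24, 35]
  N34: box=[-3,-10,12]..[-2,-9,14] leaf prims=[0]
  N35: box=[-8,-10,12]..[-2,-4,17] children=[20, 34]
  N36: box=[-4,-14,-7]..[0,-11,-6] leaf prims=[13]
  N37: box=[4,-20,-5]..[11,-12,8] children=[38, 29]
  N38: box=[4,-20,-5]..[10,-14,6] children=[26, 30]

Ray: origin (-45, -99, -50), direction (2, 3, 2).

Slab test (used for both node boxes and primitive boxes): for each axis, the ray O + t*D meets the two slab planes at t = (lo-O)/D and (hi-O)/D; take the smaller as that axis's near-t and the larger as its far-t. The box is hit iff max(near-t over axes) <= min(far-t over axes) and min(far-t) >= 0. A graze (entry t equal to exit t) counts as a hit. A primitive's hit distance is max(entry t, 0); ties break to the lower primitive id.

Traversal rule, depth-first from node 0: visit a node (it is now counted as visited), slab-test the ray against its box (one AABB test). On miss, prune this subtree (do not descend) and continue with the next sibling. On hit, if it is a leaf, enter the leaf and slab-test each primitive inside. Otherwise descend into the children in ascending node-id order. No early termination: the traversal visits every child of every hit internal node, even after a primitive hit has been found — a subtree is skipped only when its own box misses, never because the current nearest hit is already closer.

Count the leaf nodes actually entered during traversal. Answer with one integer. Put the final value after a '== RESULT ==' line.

Walk:
N0 x:[13,69/2] y:[79/3,119/3] z:[16,35] -> hit [79/3,69/2], descend [13, 19]
  N13 x:[13,61/2] y:[98/3,119/3] z:[16,35] -> miss, prune
  N19 x:[15,69/2] y:[79/3,32] z:[17,35] -> hit [79/3,32], descend [14, 23]
    N14 x:[15,45/2] y:[83/3,32] z:[43/2,67/2] -> miss, prune
    N23 x:[49/2,69/2] y:[79/3,32] z:[17,35] -> hit [79/3,32], descend [27, 37]
      N27 x:[61/2,69/2] y:[28,32] z:[17,35] -> hit [61/2,32], descend [12, 21]
        N12 x:[61/2,63/2] y:[92/3,32] z:[17,37/2] -> miss, prune
        N21 x:[31,69/2] y:[28,32] z:[32,35] -> hit [32,32], descend [1, 10]
          N1 x:[63/2,69/2] y:[28,30] z:[33,35] -> miss, prune
          N10 x:[31,34] y:[95/3,32] z:[32,65/2] -> hit [32,32] leaf, test {P19@t=32}
      N37 x:[49/2,28] y:[79/3,29] z:[45/2,29] -> hit [79/3,28], descend [29, 38]
        N29 x:[53/2,28] y:[80/3,29] z:[51/2,29] -> hit [80/3,28], descend [9, 25]
          N9 x:[27,28] y:[82/3,29] z:[51/2,26] -> miss, prune
          N25 x:[53/2,28] y:[80/3,86/3] z:[28,29] -> hit [28,28] leaf, test {P16@t=28}
        N38 x:[49/2,55/2] y:[79/3,85/3] z:[45/2,28] -> hit [79/3,55/2], descend [26, 30]
          N26 x:[51/2,53/2] y:[79/3,85/3] z:[45/2,25] -> miss, prune
          N30 x:[49/2,55/2] y:[28,85/3] z:[25,28] -> miss, prune

Visited [0, 13, 19, 14, 23, 27, 12, 21, 1, 10, 37, 29, 9, 25, 38, 26, 30]. Tests: 17 box, 2 leaf. Nearest: P16.

== RESULT ==
2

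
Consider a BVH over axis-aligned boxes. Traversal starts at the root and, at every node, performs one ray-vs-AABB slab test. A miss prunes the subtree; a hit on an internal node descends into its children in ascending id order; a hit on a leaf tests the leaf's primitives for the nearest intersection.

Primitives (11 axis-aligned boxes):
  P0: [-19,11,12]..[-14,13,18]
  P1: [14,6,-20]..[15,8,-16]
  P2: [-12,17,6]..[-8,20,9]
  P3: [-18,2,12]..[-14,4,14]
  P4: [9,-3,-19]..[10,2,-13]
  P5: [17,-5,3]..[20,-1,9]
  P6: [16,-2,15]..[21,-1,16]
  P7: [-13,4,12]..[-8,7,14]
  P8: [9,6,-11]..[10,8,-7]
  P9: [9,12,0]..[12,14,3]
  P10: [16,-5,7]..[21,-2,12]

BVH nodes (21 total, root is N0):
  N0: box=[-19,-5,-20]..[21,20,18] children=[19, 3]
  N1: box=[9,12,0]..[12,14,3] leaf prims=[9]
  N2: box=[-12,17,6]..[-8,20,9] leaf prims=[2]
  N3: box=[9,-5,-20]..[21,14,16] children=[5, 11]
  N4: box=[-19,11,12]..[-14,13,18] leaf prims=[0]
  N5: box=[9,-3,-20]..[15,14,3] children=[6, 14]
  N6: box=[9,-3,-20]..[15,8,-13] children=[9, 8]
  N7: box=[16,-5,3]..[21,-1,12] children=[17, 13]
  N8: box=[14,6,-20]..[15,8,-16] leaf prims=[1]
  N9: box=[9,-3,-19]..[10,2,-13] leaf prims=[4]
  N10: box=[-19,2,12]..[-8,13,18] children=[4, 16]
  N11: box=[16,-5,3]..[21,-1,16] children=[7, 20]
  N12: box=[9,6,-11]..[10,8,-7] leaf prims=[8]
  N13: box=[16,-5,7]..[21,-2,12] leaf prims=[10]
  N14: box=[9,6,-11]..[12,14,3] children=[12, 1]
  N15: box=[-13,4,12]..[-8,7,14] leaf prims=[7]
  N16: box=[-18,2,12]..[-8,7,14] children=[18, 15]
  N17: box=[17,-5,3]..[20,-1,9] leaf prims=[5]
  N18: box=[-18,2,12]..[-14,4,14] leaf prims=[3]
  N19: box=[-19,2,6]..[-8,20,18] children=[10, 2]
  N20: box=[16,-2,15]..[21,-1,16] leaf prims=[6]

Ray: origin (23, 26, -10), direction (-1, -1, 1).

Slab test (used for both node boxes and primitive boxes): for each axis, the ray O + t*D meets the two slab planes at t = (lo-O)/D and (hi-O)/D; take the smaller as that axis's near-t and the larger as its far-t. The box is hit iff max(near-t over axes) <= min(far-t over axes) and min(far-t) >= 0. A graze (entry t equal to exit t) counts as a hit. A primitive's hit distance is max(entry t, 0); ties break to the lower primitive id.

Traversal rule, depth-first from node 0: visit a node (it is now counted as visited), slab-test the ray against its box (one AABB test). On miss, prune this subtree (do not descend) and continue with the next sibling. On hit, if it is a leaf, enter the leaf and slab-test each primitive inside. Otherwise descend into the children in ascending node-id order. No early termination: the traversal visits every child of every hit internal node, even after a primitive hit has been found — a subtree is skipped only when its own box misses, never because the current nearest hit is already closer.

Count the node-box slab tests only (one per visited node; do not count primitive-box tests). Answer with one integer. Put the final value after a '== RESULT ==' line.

Walk:
N0 x:[2,42] y:[6,31] z:[-10,28] -> hit [6,28], descend [3, 19]
  N3 x:[2,14] y:[12,31] z:[-10,26] -> hit [12,14], descend [5, 11]
    N5 x:[8,14] y:[12,29] z:[-10,13] -> hit [12,13], descend [6, 14]
      N6 x:[8,14] y:[18,29] z:[-10,-3] -> miss, prune
      N14 x:[11,14] y:[12,20] z:[-1,13] -> hit [12,13], descend [1, 12]
        N1 x:[11,14] y:[12,14] z:[10,13] -> hit [12,13] leaf, test {P9@t=12}
        N12 x:[13,14] y:[18,20] z:[-1,3] -> miss, prune
    N11 x:[2,7] y:[27,31] z:[13,26] -> miss, prune
  N19 x:[31,42] y:[6,24] z:[16,28] -> miss, prune

Visited [0, 3, 5, 6, 14, 1, 12, 11, 19]. Tests: 9 box, 1 leaf. Nearest: P9.

== RESULT ==
9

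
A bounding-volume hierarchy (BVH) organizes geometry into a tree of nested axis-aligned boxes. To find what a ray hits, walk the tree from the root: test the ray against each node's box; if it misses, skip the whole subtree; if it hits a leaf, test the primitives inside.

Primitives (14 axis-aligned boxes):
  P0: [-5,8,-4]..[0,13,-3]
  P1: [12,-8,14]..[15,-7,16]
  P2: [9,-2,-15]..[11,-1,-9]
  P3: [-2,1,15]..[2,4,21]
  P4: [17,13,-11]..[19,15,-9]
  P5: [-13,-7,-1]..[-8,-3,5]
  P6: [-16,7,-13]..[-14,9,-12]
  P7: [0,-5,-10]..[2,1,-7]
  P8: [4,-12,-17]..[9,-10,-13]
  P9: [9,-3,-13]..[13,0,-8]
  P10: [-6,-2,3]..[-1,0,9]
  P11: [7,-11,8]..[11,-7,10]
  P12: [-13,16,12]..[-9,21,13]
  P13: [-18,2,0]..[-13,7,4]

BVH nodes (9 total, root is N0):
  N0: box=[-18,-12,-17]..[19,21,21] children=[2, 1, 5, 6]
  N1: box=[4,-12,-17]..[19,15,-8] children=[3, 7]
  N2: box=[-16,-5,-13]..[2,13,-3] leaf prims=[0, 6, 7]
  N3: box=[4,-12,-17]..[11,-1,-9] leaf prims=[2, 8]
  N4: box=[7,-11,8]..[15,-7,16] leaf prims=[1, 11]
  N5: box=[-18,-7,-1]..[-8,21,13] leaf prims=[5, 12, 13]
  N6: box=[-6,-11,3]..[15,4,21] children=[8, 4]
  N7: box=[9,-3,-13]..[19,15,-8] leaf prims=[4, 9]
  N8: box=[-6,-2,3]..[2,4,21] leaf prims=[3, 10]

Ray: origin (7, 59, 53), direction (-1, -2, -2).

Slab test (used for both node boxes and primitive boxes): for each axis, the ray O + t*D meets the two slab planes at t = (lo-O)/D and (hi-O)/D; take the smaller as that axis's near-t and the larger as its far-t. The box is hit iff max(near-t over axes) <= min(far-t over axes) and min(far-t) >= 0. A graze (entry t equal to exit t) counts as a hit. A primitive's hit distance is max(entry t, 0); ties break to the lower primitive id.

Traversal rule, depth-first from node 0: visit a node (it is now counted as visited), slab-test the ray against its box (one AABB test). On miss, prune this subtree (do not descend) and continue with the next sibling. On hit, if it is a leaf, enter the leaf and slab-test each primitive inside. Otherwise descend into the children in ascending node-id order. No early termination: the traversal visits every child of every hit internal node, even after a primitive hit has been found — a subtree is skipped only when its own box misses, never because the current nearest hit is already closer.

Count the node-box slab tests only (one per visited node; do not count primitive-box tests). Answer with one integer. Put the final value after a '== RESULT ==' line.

Trace the traversal:
N0 x:[-12,25] y:[19,71/2] z:[16,35] -> hit [19,25], descend [1, 2, 5, 6]
  N1 x:[-12,3] y:[22,71/2] z:[61/2,35] -> miss, prune
  N2 x:[5,23] y:[23,32] z:[28,33] -> miss, prune
  N5 x:[15,25] y:[19,33] z:[20,27] -> hit [20,25] leaf, test {P5(miss), P12@t=20, P13(miss)}
  N6 x:[-8,13] y:[55/2,35] z:[16,25] -> miss, prune

order=[0, 1, 2, 5, 6]  |boxes|=5  |leaves|=1  hit=P12

== RESULT ==
5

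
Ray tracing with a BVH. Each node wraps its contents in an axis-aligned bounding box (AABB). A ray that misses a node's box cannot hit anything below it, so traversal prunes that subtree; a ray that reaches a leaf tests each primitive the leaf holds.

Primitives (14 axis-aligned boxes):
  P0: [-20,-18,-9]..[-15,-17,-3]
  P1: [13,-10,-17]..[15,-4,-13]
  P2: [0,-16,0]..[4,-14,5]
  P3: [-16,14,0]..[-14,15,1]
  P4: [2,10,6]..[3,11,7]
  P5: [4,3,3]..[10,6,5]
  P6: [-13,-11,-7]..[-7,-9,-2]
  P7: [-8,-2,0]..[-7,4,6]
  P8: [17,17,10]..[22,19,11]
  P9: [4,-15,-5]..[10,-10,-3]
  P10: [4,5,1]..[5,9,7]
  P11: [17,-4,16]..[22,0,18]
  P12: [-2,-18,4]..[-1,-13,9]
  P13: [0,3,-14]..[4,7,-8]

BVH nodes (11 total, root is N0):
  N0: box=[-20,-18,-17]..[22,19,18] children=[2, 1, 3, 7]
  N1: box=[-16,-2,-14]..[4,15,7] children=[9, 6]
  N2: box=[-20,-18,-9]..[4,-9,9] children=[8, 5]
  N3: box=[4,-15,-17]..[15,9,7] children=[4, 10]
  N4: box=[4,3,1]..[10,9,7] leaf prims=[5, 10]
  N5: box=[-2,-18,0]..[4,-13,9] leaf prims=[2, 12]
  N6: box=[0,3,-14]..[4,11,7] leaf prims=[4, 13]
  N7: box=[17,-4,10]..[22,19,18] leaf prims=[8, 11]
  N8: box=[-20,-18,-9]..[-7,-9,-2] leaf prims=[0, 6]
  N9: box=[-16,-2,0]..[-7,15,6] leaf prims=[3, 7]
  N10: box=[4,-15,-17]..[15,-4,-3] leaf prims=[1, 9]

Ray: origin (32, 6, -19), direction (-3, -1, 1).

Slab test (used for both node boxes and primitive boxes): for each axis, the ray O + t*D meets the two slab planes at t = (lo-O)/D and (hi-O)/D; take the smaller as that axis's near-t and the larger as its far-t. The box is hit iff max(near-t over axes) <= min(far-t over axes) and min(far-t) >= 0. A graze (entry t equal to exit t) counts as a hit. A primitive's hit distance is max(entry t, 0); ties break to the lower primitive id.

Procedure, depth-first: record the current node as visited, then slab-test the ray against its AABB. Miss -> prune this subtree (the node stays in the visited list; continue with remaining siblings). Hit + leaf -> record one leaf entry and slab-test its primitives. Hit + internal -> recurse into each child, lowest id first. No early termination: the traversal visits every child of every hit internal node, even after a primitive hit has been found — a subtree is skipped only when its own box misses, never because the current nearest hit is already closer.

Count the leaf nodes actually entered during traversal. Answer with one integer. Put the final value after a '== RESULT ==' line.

Walk:
N0 x:[10/3,52/3] y:[-13,24] z:[2,37] -> hit [10/3,52/3], descend [1, 2, 3, 7]
  N1 x:[28/3,16] y:[-9,8] z:[5,26] -> miss, prune
  N2 x:[28/3,52/3] y:[15,24] z:[10,28] -> hit [15,52/3], descend [5, 8]
    N5 x:[28/3,34/3] y:[19,24] z:[19,28] -> miss, prune
    N8 x:[13,52/3] y:[15,24] z:[10,17] -> hit [15,17] leaf, test {P0(miss), P6@t=15}
  N3 x:[17/3,28/3] y:[-3,21] z:[2,26] -> hit [17/3,28/3], descend [4, 10]
    N4 x:[22/3,28/3] y:[-3,3] z:[20,26] -> miss, prune
    N10 x:[17/3,28/3] y:[10,21] z:[2,16] -> miss, prune
  N7 x:[10/3,5] y:[-13,10] z:[29,37] -> miss, prune

Visited [0, 1, 2, 5, 8, 3, 4, 10, 7]. Tests: 9 box, 1 leaf. Nearest: P6.

== RESULT ==
1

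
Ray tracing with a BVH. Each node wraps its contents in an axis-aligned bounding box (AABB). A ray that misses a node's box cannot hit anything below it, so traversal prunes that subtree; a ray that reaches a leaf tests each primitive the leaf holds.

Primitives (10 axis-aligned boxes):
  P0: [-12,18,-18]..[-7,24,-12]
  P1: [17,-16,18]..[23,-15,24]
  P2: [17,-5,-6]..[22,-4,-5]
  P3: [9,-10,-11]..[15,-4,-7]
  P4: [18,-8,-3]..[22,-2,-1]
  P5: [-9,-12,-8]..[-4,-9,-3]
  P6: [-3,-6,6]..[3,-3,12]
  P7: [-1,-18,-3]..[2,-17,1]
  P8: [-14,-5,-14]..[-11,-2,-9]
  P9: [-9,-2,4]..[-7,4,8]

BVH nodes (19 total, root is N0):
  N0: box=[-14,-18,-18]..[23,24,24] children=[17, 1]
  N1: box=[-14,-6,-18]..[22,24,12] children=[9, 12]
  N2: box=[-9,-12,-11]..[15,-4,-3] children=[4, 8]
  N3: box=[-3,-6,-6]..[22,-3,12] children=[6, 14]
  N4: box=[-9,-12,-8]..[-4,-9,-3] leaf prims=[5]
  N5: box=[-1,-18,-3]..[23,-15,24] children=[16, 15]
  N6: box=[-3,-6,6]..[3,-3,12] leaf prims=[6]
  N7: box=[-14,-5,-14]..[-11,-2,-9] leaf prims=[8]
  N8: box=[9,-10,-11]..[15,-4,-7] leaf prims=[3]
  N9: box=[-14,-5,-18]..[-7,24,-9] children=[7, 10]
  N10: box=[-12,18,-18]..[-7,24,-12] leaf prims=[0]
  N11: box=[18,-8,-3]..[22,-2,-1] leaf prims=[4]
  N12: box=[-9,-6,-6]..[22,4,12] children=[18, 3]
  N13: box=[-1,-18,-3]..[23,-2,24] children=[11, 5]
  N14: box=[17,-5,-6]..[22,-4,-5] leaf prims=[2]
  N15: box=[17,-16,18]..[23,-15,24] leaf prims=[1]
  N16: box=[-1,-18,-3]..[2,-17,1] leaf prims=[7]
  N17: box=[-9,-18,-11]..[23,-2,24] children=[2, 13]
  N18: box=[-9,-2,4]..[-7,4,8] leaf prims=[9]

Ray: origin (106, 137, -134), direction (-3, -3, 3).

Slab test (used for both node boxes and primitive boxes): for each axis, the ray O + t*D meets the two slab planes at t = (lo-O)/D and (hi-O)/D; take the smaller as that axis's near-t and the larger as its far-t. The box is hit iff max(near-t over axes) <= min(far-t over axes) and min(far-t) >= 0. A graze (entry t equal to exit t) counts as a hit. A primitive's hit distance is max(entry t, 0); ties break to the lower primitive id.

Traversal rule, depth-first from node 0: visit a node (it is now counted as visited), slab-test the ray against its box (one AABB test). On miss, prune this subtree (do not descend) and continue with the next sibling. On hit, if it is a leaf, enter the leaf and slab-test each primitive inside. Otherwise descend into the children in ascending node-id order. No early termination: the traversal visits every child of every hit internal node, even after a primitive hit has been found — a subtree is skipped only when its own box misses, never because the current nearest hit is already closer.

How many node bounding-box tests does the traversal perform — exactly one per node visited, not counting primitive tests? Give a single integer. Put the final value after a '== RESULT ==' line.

Traverse from the root:
N0 x:[83/3,40] y:[113/3,155/3] z:[116/3,158/3] -> hit [116/3,40], descend [1, 17]
  N1 x:[28,40] y:[113/3,143/3] z:[116/3,146/3] -> hit [116/3,40], descend [9, 12]
    N9 x:[113/3,40] y:[113/3,142/3] z:[116/3,125/3] -> hit [116/3,40], descend [7, 10]
      N7 x:[39,40] y:[139/3,142/3] z:[40,125/3] -> miss, prune
      N10 x:[113/3,118/3] y:[113/3,119/3] z:[116/3,122/3] -> hit [116/3,118/3] leaf, test {P0@t=116/3}
    N12 x:[28,115/3] y:[133/3,143/3] z:[128/3,146/3] -> miss, prune
  N17 x:[83/3,115/3] y:[139/3,155/3] z:[41,158/3] -> miss, prune

Visited [0, 1, 9, 7, 10, 12, 17]. Tests: 7 box, 1 leaf. Nearest: P0.

== RESULT ==
7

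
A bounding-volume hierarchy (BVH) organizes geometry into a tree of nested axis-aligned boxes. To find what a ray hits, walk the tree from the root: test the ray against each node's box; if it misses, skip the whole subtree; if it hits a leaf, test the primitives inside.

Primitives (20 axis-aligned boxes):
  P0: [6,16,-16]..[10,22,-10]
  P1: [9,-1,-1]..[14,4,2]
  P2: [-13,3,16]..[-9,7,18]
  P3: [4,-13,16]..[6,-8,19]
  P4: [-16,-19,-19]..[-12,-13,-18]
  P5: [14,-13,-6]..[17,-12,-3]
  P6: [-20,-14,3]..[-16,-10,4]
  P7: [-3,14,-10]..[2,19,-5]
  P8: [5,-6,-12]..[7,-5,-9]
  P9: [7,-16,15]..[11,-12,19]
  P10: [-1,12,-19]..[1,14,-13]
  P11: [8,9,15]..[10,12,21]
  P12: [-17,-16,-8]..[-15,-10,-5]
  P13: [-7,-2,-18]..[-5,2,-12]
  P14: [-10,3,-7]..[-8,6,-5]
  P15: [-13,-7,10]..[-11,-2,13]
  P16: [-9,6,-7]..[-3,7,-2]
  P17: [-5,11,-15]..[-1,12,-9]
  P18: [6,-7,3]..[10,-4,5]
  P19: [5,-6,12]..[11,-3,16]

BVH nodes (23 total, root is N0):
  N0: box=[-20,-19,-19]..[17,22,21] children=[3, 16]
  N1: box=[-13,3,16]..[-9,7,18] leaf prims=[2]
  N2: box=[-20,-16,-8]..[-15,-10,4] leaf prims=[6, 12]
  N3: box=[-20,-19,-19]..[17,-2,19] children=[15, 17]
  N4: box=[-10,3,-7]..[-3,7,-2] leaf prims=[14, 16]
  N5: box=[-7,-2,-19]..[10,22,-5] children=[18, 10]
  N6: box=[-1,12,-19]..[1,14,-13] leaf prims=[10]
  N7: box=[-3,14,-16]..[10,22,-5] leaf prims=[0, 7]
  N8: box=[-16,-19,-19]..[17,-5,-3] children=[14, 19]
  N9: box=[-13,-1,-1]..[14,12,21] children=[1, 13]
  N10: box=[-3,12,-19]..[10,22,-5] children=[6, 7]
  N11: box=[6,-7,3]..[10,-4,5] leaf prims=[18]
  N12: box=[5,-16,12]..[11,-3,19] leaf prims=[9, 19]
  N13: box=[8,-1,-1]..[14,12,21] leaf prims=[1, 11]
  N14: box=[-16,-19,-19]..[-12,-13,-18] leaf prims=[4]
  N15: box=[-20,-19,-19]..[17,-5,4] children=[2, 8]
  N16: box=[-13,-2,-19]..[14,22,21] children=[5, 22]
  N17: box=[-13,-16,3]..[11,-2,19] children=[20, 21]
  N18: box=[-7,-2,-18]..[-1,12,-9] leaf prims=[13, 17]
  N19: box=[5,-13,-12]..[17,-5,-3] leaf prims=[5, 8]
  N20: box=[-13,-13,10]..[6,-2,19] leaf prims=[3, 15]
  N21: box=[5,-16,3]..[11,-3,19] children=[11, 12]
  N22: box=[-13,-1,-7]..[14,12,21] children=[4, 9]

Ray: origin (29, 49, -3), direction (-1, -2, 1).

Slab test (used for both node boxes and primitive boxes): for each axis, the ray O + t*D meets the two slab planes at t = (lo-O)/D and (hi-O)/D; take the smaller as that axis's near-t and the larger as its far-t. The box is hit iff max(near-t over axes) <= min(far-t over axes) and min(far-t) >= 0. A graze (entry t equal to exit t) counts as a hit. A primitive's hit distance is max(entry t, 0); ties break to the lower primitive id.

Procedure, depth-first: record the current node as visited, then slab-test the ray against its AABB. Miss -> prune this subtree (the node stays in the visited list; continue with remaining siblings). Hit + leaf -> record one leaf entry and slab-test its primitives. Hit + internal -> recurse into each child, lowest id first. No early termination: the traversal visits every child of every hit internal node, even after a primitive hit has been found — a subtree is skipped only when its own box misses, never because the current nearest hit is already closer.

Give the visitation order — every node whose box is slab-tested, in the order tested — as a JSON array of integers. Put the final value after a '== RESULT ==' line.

Walk:
N0 x:[12,49] y:[27/2,34] z:[-16,24] -> hit [27/2,24], descend [3, 16]
  N3 x:[12,49] y:[51/2,34] z:[-16,22] -> miss, prune
  N16 x:[15,42] y:[27/2,51/2] z:[-16,24] -> hit [15,24], descend [5, 22]
    N5 x:[19,36] y:[27/2,51/2] z:[-16,-2] -> miss, prune
    N22 x:[15,42] y:[37/2,25] z:[-4,24] -> hit [37/2,24], descend [4, 9]
      N4 x:[32,39] y:[21,23] z:[-4,1] -> miss, prune
      N9 x:[15,42] y:[37/2,25] z:[2,24] -> hit [37/2,24], descend [1, 13]
        N1 x:[38,42] y:[21,23] z:[19,21] -> miss, prune
        N13 x:[15,21] y:[37/2,25] z:[2,24] -> hit [37/2,21] leaf, test {P1(miss), P11@t=19}

Summary -> nodes [0, 3, 16, 5, 22, 4, 9, 1, 13]; box-tests=9; leaf-entries=1; first=P11

== RESULT ==
[0, 3, 16, 5, 22, 4, 9, 1, 13]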